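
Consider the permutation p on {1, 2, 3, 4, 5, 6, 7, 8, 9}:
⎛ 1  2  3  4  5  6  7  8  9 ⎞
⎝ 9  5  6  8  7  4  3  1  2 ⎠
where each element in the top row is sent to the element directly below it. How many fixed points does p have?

0

No element satisfies p(x) = x, so there are 0 fixed points.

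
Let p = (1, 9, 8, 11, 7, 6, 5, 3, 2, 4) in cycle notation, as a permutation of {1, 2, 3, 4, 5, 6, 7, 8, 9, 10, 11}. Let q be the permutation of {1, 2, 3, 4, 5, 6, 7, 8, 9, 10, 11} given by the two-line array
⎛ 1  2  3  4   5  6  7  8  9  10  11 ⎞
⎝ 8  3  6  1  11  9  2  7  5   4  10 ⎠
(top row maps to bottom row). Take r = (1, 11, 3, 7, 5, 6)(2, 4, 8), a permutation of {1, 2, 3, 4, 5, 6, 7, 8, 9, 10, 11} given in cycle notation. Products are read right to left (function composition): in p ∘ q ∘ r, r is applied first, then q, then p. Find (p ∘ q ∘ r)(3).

4

Chase 3: r(3) = 7; q(7) = 2; p(2) = 4. Hence (p ∘ q ∘ r)(3) = 4.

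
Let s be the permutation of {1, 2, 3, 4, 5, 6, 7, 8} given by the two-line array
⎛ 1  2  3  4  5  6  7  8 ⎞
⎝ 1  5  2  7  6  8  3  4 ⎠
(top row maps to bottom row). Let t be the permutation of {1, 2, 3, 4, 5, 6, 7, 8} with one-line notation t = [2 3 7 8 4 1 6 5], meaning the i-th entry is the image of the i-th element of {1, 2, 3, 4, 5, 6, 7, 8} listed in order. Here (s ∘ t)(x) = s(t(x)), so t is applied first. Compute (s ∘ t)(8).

First apply t: t(8) = 5, then s(5) = 6. Thus (s ∘ t)(8) = 6.

6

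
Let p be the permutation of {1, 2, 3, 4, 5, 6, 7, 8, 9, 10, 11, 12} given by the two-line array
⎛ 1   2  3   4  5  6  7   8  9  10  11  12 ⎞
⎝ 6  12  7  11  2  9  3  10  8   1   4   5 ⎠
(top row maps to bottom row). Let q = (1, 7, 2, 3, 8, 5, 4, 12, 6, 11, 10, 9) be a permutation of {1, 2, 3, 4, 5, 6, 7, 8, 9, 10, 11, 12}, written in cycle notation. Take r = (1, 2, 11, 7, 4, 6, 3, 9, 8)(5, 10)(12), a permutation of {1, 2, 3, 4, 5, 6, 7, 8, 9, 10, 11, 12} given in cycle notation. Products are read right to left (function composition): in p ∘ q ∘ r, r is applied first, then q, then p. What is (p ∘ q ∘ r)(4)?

Apply the permutations in order: r(4) = 6, then q(6) = 11, then p(11) = 4. So (p ∘ q ∘ r)(4) = 4.

4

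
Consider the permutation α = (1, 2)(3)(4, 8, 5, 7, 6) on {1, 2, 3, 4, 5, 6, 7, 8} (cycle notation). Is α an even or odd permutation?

The cycle lengths are 5, 2, 1.
A cycle of length ℓ contributes ℓ−1 transpositions, so α is a product of 4 + 1 = 5 transpositions — odd.

odd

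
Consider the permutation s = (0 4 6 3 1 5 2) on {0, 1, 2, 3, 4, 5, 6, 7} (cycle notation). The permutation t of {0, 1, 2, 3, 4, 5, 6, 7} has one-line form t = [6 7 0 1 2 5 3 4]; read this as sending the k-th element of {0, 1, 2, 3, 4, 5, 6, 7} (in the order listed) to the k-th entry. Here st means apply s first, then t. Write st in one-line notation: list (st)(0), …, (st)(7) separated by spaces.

2 5 6 7 3 0 1 4

(st)(x) = t(s(x)). Computing each image: t(s(0)) = t(4) = 2, t(s(1)) = t(5) = 5, t(s(2)) = t(0) = 6, t(s(3)) = t(1) = 7, t(s(4)) = t(6) = 3, t(s(5)) = t(2) = 0, t(s(6)) = t(3) = 1, t(s(7)) = t(7) = 4.
Hence st = [2 5 6 7 3 0 1 4].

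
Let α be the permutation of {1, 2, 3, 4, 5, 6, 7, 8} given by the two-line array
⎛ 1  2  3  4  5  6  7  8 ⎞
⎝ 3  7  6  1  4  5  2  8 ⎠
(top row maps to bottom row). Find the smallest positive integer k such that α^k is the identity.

Decomposing into disjoint cycles gives cycle lengths 5, 2, 1.
The order of α is the least common multiple of its cycle lengths: lcm(5, 2) = 10.

10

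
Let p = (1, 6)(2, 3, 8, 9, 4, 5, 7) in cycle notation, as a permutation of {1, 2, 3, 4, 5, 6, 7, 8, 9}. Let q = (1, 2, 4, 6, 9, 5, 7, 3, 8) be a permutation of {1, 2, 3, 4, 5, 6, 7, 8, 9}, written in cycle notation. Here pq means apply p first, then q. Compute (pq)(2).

p(2) = 3, then q(3) = 8; composing gives (pq)(2) = 8.

8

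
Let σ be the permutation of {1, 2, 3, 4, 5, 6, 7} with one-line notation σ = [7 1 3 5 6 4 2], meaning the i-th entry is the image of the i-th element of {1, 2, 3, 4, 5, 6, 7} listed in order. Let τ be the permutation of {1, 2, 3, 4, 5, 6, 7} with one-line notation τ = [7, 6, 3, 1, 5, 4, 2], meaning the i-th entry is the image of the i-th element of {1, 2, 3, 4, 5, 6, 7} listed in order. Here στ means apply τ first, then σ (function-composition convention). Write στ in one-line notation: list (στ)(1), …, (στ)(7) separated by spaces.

(στ)(x) = σ(τ(x)). Computing each image: σ(τ(1)) = σ(7) = 2, σ(τ(2)) = σ(6) = 4, σ(τ(3)) = σ(3) = 3, σ(τ(4)) = σ(1) = 7, σ(τ(5)) = σ(5) = 6, σ(τ(6)) = σ(4) = 5, σ(τ(7)) = σ(2) = 1.
Hence στ = [2 4 3 7 6 5 1].

2 4 3 7 6 5 1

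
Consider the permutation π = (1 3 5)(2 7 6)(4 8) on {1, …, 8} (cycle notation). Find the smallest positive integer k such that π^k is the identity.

The cycle type of π is (3, 3, 2).
Since disjoint cycles commute, ord(π) = lcm(3, 3, 2) = 6.

6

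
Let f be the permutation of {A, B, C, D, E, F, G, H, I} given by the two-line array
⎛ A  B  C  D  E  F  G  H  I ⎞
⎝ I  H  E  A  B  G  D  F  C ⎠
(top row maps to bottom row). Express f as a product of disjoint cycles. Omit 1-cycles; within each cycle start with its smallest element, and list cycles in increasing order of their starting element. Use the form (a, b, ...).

Iterating f from A gives A → I → C → E → B → H → F → G → D → A; that is the 9-cycle (A, I, C, E, B, H, F, G, D).
Continuing from each remaining unvisited element yields (A, I, C, E, B, H, F, G, D).

(A, I, C, E, B, H, F, G, D)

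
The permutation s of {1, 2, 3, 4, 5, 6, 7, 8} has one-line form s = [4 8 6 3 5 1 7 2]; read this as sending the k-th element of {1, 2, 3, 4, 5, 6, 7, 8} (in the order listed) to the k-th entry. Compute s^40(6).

Tracing 6 → 1 → … returns to 6 after 4 steps, so 6 lies in a 4-cycle (1, 4, 3, 6).
Powers repeat with period 4 on this cycle, and 40 mod 4 = 0, so s^40(6) = s^0(6).
So s^40(6) = 6.

6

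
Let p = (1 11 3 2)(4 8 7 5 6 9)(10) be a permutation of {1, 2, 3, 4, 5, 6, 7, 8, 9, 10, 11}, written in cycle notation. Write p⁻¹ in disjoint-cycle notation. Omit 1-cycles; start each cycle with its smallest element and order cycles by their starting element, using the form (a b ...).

(1 2 3 11)(4 9 6 5 7 8)

Inverting a permutation written in cycle notation just reverses the order within every cycle.
Reversing each cycle of p and rotating so the smallest element leads gives (1 2 3 11)(4 9 6 5 7 8).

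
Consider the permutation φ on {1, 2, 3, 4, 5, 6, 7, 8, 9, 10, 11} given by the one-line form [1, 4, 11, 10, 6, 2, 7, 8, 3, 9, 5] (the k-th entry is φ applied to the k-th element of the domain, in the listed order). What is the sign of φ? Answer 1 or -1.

-1

In disjoint-cycle form the cycle lengths are 8, 1, 1, 1.
A cycle of length ℓ contributes ℓ−1 transpositions, so φ is a product of 7 transpositions — odd.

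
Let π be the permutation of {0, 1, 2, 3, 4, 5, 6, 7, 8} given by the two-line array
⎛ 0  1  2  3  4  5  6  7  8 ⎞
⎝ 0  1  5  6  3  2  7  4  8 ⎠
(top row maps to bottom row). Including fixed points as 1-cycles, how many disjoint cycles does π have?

5

The cycle decomposition is (0)(1)(2 5)(3 6 7 4)(8), which has 5 cycles (counting 1-cycles).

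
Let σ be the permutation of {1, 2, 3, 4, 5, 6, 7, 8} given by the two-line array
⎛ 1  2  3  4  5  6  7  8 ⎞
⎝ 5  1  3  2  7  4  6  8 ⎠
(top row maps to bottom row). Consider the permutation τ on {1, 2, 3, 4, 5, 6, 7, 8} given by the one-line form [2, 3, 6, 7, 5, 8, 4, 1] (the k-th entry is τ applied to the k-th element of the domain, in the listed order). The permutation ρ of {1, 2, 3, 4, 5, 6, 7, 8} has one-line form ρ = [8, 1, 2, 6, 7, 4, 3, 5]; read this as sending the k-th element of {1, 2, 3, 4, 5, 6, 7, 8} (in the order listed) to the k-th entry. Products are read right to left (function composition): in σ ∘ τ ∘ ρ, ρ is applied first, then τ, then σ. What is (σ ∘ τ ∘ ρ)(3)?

(σ ∘ τ ∘ ρ)(3) = σ(τ(ρ(3))). ρ(3) = 2, then τ(2) = 3, then σ(3) = 3, so the result is 3.

3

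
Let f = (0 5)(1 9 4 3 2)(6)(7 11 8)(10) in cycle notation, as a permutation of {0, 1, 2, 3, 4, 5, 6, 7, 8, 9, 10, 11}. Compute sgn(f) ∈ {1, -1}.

-1

The cycle lengths are 5, 3, 2, 1, 1.
A cycle of length ℓ contributes ℓ−1 transpositions, so f is a product of 4 + 2 + 1 = 7 transpositions — odd.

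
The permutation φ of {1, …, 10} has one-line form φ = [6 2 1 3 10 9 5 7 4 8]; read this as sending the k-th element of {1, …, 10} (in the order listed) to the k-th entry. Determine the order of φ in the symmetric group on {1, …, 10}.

20

Writing φ as disjoint cycles, the cycle lengths are 5, 4, 1.
The order is lcm(5, 4) = 20.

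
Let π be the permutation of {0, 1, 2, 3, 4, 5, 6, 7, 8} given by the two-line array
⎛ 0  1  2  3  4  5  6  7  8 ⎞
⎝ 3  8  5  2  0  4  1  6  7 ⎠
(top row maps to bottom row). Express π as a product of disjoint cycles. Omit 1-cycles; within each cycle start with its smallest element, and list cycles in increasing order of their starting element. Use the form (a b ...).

Start at 0 and follow images: 0 → 3 → 2 → 5 → 4 → 0, giving the cycle (0 3 2 5 4).
Continuing from each remaining unvisited element yields (0 3 2 5 4)(1 8 7 6).

(0 3 2 5 4)(1 8 7 6)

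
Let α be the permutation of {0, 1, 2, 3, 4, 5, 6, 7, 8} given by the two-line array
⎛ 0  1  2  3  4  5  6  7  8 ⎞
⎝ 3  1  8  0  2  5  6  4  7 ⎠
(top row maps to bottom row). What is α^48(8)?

Tracing 8 → 7 → … returns to 8 after 4 steps, so 8 lies in a 4-cycle (2, 8, 7, 4).
On a 4-cycle, α^4 is the identity, so α^48 = α^0 there (48 ≡ 0 mod 4).
So α^48(8) = 8.

8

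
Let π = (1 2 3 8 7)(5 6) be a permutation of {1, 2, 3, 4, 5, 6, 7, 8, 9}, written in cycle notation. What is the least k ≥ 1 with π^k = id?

10

The disjoint cycles have lengths 5, 2, 1, 1.
Since disjoint cycles commute, ord(π) = lcm(5, 2) = 10.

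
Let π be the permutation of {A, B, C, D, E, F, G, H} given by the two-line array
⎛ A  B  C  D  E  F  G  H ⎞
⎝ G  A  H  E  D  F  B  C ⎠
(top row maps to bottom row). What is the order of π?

Writing π as disjoint cycles, the cycle lengths are 3, 2, 2, 1.
The order of π is the least common multiple of its cycle lengths: lcm(3, 2, 2) = 6.

6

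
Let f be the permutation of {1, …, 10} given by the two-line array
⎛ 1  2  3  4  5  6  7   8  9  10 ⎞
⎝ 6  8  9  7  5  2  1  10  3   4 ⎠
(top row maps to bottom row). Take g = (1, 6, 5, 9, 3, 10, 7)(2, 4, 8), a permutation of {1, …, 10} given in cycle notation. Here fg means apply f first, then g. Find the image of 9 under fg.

First apply f: f(9) = 3, then g(3) = 10. Thus (fg)(9) = 10.

10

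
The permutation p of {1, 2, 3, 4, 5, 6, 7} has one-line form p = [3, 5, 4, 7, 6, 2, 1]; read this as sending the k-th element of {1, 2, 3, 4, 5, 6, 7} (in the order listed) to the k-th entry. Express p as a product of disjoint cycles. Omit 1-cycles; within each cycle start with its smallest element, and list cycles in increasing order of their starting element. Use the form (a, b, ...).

(1, 3, 4, 7)(2, 5, 6)

Iterating p from 1 gives 1 → 3 → 4 → 7 → 1; that is the 4-cycle (1, 3, 4, 7).
Repeating from the next unused element and collecting all non-trivial cycles gives (1, 3, 4, 7)(2, 5, 6).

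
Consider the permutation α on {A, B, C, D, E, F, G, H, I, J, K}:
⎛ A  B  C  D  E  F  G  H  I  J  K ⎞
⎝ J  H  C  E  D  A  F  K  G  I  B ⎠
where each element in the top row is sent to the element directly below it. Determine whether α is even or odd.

odd

In disjoint-cycle form the cycle lengths are 5, 3, 2, 1.
A cycle is odd iff its length is even; α has 1 even-length cycle, so sgn(α) = (−1)^1 and α is odd.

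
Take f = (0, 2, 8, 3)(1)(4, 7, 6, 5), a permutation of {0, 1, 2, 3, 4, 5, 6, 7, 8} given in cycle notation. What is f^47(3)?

3 lies in the 4-cycle (0, 2, 8, 3).
Powers repeat with period 4 on this cycle, and 47 mod 4 = 3, so f^47(3) = f^3(3).
Stepping 3 places around the cycle: 3 → 0 → 2 → 8.

8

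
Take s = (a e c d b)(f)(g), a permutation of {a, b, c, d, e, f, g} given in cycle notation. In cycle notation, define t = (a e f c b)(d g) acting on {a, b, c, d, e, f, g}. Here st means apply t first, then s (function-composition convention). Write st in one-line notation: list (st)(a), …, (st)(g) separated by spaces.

c e a g f d b

For each element, apply t then s: a → e → c; b → a → e; c → b → a; d → g → g; e → f → f; f → c → d; g → d → b.
Collecting the images, st = [c e a g f d b].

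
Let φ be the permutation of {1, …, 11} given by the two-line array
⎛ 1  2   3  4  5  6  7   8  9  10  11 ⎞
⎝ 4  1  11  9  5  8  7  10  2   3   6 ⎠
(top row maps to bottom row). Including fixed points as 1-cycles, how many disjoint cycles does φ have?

4

The cycle decomposition is (1 4 9 2)(3 11 6 8 10)(5)(7), which has 4 cycles (counting 1-cycles).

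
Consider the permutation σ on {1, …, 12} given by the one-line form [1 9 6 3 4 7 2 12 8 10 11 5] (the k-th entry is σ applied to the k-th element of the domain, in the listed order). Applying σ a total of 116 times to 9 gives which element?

Tracing 9 → 8 → … returns to 9 after 9 steps, so 9 lies in a 9-cycle (2, 9, 8, 12, 5, 4, 3, 6, 7).
Since the cycle has length 9, σ^116 acts on it the same as σ^8 (116 mod 9 = 8).
Advancing 8 steps from 9: 9 → 8 → 12 → 5 → 4 → 3 → 6 → 7 → 2.

2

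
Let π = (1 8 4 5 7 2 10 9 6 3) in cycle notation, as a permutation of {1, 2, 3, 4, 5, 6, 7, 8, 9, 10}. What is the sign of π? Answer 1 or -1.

The cycle lengths are 10.
A cycle is odd iff its length is even; π has 1 even-length cycle, so sgn(π) = (−1)^1 and π is odd.

-1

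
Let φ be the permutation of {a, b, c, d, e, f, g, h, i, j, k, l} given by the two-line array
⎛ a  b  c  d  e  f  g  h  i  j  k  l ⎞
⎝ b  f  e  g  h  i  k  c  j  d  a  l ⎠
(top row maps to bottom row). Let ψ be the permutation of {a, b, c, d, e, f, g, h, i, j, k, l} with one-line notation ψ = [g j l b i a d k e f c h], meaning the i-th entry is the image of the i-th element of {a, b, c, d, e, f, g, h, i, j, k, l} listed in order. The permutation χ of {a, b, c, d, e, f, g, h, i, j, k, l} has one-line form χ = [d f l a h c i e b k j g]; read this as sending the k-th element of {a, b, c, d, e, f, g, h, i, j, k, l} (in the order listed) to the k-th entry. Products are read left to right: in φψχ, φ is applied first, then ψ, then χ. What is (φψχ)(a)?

k

Chase a: φ(a) = b; ψ(b) = j; χ(j) = k. Hence (φψχ)(a) = k.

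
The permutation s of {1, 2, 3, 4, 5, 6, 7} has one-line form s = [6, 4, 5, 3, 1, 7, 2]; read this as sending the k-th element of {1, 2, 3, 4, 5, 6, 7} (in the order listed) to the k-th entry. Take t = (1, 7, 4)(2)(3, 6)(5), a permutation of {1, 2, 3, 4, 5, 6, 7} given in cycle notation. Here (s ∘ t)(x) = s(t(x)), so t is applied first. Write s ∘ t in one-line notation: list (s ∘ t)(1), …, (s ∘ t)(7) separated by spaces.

(s ∘ t)(x) = s(t(x)). Computing each image: s(t(1)) = s(7) = 2, s(t(2)) = s(2) = 4, s(t(3)) = s(6) = 7, s(t(4)) = s(1) = 6, s(t(5)) = s(5) = 1, s(t(6)) = s(3) = 5, s(t(7)) = s(4) = 3.
Hence s ∘ t = [2 4 7 6 1 5 3].

2 4 7 6 1 5 3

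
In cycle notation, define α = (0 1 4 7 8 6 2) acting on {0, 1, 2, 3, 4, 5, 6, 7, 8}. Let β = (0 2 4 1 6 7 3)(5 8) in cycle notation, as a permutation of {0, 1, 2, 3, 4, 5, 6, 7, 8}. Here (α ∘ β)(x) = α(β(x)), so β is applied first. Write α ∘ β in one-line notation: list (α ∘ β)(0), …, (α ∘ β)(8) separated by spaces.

(α ∘ β)(x) = α(β(x)). Computing each image: α(β(0)) = α(2) = 0, α(β(1)) = α(6) = 2, α(β(2)) = α(4) = 7, α(β(3)) = α(0) = 1, α(β(4)) = α(1) = 4, α(β(5)) = α(8) = 6, α(β(6)) = α(7) = 8, α(β(7)) = α(3) = 3, α(β(8)) = α(5) = 5.
Hence α ∘ β = [0 2 7 1 4 6 8 3 5].

0 2 7 1 4 6 8 3 5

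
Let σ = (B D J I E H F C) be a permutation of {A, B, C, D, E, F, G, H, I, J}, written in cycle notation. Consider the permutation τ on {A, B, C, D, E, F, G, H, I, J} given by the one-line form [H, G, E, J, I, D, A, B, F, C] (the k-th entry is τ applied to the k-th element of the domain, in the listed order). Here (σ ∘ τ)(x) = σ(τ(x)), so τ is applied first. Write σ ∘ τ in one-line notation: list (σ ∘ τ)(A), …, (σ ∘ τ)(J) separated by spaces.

F G H I E J A D C B

Chase each element through τ then σ: A → H → F; B → G → G; C → E → H; D → J → I; E → I → E; F → D → J; G → A → A; H → B → D; I → F → C; J → C → B.
So σ ∘ τ in one-line form is F G H I E J A D C B.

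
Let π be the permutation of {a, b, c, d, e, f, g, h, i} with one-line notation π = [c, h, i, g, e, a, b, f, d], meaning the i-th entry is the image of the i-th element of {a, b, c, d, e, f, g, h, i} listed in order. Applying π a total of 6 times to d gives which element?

c

Tracing d → g → … returns to d after 8 steps, so d lies in an 8-cycle (a, c, i, d, g, b, h, f).
Stepping 6 places around the cycle: d → g → b → h → f → a → c.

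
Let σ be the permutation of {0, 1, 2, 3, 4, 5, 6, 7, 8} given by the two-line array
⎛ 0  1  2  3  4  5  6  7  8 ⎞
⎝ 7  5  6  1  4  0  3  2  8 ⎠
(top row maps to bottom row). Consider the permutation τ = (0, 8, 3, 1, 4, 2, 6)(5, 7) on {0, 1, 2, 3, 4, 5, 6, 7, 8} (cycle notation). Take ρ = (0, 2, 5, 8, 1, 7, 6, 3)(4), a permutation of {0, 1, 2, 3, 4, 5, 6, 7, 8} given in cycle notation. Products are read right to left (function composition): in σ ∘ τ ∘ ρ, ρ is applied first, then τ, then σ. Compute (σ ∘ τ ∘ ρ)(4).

6

Chase 4: ρ(4) = 4; τ(4) = 2; σ(2) = 6. Hence (σ ∘ τ ∘ ρ)(4) = 6.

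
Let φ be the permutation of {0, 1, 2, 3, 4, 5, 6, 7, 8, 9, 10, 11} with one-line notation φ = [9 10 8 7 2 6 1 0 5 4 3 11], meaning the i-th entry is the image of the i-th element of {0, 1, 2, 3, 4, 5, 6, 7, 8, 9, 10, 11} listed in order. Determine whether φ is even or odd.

even

In disjoint-cycle form the cycle lengths are 11, 1.
A cycle of length ℓ contributes ℓ−1 transpositions, so φ is a product of 10 transpositions — even.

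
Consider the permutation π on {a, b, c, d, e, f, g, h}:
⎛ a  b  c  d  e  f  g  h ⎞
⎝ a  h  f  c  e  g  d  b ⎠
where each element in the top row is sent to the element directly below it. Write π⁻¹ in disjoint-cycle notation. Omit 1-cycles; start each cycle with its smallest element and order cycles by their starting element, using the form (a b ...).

First write π in disjoint cycles: (b h)(c f g d).
The inverse reverses every cycle; in canonical form, π⁻¹ = (b h)(c d g f).

(b h)(c d g f)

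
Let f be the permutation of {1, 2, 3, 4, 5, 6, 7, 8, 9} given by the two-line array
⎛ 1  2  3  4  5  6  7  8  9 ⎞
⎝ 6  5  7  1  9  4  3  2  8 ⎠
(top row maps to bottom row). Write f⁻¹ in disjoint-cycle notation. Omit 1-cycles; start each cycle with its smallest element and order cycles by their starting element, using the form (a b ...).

The cycle decomposition of f is (1 6 4)(2 5 9 8)(3 7).
The inverse reverses every cycle; in canonical form, f⁻¹ = (1 4 6)(2 8 9 5)(3 7).

(1 4 6)(2 8 9 5)(3 7)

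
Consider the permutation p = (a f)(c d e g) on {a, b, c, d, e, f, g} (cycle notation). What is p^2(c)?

e

c lies in the 4-cycle (c d e g).
Advancing 2 steps from c: c → d → e.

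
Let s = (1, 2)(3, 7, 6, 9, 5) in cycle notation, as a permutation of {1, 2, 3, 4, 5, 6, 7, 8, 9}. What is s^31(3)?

7

3 lies in the 5-cycle (3, 7, 6, 9, 5).
Powers repeat with period 5 on this cycle, and 31 mod 5 = 1, so s^31(3) = s^1(3).
Advancing 1 step from 3: 3 → 7.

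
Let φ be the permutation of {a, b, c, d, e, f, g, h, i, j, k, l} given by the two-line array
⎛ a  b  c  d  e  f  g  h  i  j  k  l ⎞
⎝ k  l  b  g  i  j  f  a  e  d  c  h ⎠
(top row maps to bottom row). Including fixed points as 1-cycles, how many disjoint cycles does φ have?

3

The cycle decomposition is (a, k, c, b, l, h)(d, g, f, j)(e, i), which has 3 cycles (counting 1-cycles).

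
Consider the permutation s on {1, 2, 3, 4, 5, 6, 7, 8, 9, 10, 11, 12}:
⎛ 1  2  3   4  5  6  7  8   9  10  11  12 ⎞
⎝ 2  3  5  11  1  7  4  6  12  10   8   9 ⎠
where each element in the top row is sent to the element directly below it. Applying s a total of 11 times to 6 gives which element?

Tracing 6 → 7 → … returns to 6 after 5 steps, so 6 lies in a 5-cycle (4 11 8 6 7).
Powers repeat with period 5 on this cycle, and 11 mod 5 = 1, so s^11(6) = s^1(6).
Advancing 1 step from 6: 6 → 7.

7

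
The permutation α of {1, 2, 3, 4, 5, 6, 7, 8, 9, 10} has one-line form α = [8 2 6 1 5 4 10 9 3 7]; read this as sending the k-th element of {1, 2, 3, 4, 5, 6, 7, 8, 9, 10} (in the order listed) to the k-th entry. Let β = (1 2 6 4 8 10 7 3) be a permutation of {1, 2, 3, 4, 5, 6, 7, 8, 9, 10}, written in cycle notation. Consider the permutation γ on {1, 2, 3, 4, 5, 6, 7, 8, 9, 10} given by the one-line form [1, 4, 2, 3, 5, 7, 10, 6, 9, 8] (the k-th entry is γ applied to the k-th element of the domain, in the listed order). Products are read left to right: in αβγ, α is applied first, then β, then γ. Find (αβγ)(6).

6

Apply the permutations in order: α(6) = 4, then β(4) = 8, then γ(8) = 6. So (αβγ)(6) = 6.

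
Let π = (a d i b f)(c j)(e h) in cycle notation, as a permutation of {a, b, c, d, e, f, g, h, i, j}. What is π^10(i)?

i lies in the 5-cycle (a d i b f).
Since the cycle has length 5, π^10 acts on it the same as π^0 (10 mod 5 = 0).
So π^10(i) = i.

i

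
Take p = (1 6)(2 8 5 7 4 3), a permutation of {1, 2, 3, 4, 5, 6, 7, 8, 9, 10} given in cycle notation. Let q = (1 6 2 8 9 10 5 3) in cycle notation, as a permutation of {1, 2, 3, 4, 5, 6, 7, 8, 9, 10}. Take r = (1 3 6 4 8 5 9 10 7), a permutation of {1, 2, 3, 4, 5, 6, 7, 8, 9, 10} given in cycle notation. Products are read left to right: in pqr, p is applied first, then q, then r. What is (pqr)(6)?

(pqr)(6) = r(q(p(6))). p(6) = 1, then q(1) = 6, then r(6) = 4, so the result is 4.

4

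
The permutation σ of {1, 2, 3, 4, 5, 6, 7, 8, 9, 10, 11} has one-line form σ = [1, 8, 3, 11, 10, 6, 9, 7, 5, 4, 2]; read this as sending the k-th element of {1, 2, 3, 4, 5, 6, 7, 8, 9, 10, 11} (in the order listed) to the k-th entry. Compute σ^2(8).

9

Tracing 8 → 7 → … returns to 8 after 8 steps, so 8 lies in an 8-cycle (2 8 7 9 5 10 4 11).
Advancing 2 steps from 8: 8 → 7 → 9.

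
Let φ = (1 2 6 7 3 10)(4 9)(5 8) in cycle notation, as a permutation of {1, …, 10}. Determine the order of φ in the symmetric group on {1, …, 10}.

6

The disjoint cycles have lengths 6, 2, 2.
The order is lcm(6, 2, 2) = 6.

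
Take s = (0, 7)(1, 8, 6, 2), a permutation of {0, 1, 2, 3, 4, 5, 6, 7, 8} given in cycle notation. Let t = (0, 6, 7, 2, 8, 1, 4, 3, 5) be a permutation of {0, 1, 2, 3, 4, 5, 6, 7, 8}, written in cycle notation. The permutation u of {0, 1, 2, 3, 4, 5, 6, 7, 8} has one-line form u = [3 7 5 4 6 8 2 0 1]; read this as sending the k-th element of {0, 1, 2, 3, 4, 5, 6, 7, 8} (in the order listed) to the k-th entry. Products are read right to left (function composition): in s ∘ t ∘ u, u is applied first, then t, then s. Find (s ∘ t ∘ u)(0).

5

Chase 0: u(0) = 3; t(3) = 5; s(5) = 5. Hence (s ∘ t ∘ u)(0) = 5.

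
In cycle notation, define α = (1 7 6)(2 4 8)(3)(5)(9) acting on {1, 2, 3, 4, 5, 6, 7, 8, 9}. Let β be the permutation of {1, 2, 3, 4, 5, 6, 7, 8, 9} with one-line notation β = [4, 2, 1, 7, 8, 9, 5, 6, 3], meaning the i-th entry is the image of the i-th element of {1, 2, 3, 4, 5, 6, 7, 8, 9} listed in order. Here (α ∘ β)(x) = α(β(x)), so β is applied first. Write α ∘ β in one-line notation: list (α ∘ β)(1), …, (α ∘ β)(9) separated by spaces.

8 4 7 6 2 9 5 1 3

(α ∘ β)(x) = α(β(x)). Computing each image: α(β(1)) = α(4) = 8, α(β(2)) = α(2) = 4, α(β(3)) = α(1) = 7, α(β(4)) = α(7) = 6, α(β(5)) = α(8) = 2, α(β(6)) = α(9) = 9, α(β(7)) = α(5) = 5, α(β(8)) = α(6) = 1, α(β(9)) = α(3) = 3.
Hence α ∘ β = [8 4 7 6 2 9 5 1 3].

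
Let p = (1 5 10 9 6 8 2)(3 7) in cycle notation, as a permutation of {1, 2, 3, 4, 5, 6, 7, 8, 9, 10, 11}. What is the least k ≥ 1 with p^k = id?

14

The disjoint cycles have lengths 7, 2, 1, 1.
Since disjoint cycles commute, ord(p) = lcm(7, 2) = 14.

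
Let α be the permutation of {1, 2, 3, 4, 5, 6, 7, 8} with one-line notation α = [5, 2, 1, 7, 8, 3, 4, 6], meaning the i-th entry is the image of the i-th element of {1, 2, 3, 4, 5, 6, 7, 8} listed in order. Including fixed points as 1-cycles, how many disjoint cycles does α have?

3

The cycle decomposition is (1 5 8 6 3)(2)(4 7), which has 3 cycles (counting 1-cycles).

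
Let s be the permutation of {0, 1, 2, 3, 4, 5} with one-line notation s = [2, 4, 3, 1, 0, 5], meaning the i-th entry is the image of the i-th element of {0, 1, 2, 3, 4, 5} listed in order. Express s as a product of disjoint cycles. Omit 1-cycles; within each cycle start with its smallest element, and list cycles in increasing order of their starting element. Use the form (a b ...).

(0 2 3 1 4)

Start at 0 and follow images: 0 → 2 → 3 → 1 → 4 → 0, giving the cycle (0 2 3 1 4).
Repeating from the next unused element and collecting all non-trivial cycles gives (0 2 3 1 4).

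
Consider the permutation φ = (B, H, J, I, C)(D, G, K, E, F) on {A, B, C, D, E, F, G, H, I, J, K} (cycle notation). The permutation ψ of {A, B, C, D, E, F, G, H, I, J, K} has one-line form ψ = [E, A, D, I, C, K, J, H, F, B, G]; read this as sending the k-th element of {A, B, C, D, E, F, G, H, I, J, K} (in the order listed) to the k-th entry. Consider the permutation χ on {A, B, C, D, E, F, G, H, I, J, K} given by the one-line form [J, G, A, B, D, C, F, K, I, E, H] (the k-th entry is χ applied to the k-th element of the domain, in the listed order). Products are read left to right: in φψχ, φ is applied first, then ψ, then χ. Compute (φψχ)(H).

(φψχ)(H) = χ(ψ(φ(H))). φ(H) = J, then ψ(J) = B, then χ(B) = G, so the result is G.

G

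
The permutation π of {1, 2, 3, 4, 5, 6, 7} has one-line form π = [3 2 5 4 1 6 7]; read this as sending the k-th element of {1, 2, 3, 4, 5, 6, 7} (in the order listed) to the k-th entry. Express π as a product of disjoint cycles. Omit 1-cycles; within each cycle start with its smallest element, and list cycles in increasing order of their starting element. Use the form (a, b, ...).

(1, 3, 5)

Start at 1 and follow images: 1 → 3 → 5 → 1, giving the cycle (1, 3, 5).
Repeating from the next unused element and collecting all non-trivial cycles gives (1, 3, 5).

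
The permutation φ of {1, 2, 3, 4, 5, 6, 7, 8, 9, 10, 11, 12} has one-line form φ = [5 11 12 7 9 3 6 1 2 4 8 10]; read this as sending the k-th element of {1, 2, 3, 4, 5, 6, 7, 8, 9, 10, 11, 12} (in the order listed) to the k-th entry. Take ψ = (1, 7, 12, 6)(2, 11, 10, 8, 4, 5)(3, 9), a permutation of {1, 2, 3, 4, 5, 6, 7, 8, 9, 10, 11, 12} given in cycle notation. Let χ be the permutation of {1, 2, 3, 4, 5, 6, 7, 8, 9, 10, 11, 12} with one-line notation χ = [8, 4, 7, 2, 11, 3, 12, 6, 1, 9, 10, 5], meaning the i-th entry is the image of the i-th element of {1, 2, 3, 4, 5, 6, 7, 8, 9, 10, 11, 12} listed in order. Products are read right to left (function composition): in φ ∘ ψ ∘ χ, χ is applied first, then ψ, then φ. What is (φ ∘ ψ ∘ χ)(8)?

Chase 8: χ(8) = 6; ψ(6) = 1; φ(1) = 5. Hence (φ ∘ ψ ∘ χ)(8) = 5.

5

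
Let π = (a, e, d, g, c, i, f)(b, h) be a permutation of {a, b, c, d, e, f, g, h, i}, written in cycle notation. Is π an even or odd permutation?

The cycle lengths are 7, 2.
A cycle is odd iff its length is even; π has 1 even-length cycle, so sgn(π) = (−1)^1 and π is odd.

odd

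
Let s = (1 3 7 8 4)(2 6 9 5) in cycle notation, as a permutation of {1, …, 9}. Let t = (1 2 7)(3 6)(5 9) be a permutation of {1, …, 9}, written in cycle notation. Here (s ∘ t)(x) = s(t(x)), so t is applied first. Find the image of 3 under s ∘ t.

First apply t: t(3) = 6, then s(6) = 9. Thus (s ∘ t)(3) = 9.

9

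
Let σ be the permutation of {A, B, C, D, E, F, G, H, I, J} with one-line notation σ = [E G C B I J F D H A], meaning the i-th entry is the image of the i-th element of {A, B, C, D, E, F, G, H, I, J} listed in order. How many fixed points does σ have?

The fixed points (elements with σ(x) = x) are {C}, so there is 1.

1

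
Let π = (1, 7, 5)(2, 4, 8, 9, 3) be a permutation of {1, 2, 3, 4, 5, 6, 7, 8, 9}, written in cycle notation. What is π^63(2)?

2 lies in the 5-cycle (2, 4, 8, 9, 3).
Since the cycle has length 5, π^63 acts on it the same as π^3 (63 mod 5 = 3).
Advancing 3 steps from 2: 2 → 4 → 8 → 9.

9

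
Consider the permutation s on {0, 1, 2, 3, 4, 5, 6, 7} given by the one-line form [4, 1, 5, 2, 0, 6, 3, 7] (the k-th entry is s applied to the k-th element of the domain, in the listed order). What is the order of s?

The disjoint-cycle form of s has cycle lengths 4, 2, 1, 1.
The order is lcm(4, 2) = 4.

4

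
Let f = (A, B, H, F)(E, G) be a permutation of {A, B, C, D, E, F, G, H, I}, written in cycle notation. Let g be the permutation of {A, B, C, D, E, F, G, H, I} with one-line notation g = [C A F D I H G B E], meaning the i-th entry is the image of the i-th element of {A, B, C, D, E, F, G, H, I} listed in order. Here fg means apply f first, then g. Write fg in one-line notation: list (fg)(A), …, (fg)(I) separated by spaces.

A B F D G C I H E

(fg)(x) = g(f(x)). Computing each image: g(f(A)) = g(B) = A, g(f(B)) = g(H) = B, g(f(C)) = g(C) = F, g(f(D)) = g(D) = D, g(f(E)) = g(G) = G, g(f(F)) = g(A) = C, g(f(G)) = g(E) = I, g(f(H)) = g(F) = H, g(f(I)) = g(I) = E.
Hence fg = [A B F D G C I H E].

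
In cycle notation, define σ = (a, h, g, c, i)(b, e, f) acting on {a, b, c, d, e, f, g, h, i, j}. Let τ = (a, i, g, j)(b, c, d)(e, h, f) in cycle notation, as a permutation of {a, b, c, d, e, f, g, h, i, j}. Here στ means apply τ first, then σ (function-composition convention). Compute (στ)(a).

First apply τ: τ(a) = i, then σ(i) = a. Thus (στ)(a) = a.

a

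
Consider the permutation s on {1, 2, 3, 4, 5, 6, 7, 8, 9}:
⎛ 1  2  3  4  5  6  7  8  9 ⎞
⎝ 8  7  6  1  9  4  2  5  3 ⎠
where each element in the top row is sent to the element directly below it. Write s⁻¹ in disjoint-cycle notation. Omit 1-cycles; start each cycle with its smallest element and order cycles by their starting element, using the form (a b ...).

First write s in disjoint cycles: (1 8 5 9 3 6 4)(2 7).
The inverse reverses every cycle; in canonical form, s⁻¹ = (1 4 6 3 9 5 8)(2 7).

(1 4 6 3 9 5 8)(2 7)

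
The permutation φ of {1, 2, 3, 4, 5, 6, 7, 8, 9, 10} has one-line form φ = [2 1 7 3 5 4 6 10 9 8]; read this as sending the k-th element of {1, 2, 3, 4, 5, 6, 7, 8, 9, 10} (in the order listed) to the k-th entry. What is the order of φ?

4

Decomposing into disjoint cycles gives cycle lengths 4, 2, 2, 1, 1.
The order of φ is the least common multiple of its cycle lengths: lcm(4, 2, 2) = 4.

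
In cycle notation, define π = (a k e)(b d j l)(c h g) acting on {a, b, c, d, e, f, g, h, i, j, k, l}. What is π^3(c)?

c lies in the 3-cycle (c h g).
On a 3-cycle, π^3 is the identity, so π^3 = π^0 there (3 ≡ 0 mod 3).
So π^3(c) = c.

c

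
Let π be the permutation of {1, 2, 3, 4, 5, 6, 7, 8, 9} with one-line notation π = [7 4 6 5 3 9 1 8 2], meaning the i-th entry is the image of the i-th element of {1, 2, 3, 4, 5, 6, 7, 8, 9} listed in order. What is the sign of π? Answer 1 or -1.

In disjoint-cycle form the cycle lengths are 6, 2, 1.
A cycle is odd iff its length is even; π has 2 even-length cycles, so sgn(π) = (−1)^2 and π is even.

1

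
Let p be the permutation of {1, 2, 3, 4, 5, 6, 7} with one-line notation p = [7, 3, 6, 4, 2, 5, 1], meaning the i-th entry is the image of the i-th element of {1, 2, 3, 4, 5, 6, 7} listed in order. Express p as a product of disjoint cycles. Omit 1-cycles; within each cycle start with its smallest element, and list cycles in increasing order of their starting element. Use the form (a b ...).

(1 7)(2 3 6 5)

From 1: 1 → 7 → 1, closing the cycle (1 7).
Repeating from the next unused element and collecting all non-trivial cycles gives (1 7)(2 3 6 5).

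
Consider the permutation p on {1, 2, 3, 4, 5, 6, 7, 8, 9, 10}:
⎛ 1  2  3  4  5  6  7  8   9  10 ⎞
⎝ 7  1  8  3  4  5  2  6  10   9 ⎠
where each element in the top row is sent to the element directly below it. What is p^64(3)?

Tracing 3 → 8 → … returns to 3 after 5 steps, so 3 lies in a 5-cycle (3 8 6 5 4).
Powers repeat with period 5 on this cycle, and 64 mod 5 = 4, so p^64(3) = p^4(3).
Advancing 4 steps from 3: 3 → 8 → 6 → 5 → 4.

4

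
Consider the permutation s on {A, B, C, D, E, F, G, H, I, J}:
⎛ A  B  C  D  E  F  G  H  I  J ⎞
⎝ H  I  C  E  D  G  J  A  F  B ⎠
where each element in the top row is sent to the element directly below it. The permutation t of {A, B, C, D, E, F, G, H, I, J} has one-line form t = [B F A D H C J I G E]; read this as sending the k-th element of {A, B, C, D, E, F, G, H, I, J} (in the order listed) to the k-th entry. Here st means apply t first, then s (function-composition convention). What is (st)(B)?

t(B) = F, then s(F) = G; composing gives (st)(B) = G.

G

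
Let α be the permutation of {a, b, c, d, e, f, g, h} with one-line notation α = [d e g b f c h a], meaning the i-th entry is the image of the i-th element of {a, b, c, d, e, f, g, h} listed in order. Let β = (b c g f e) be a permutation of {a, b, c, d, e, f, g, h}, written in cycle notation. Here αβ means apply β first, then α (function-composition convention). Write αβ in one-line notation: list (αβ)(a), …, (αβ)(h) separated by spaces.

(αβ)(x) = α(β(x)). Computing each image: α(β(a)) = α(a) = d, α(β(b)) = α(c) = g, α(β(c)) = α(g) = h, α(β(d)) = α(d) = b, α(β(e)) = α(b) = e, α(β(f)) = α(e) = f, α(β(g)) = α(f) = c, α(β(h)) = α(h) = a.
Hence αβ = [d g h b e f c a].

d g h b e f c a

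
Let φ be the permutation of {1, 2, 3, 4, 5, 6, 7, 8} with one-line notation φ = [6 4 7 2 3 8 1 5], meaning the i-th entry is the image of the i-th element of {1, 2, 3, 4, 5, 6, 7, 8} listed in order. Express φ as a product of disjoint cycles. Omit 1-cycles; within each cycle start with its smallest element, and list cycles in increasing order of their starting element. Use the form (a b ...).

Iterating φ from 1 gives 1 → 6 → 8 → 5 → 3 → 7 → 1; that is the 6-cycle (1 6 8 5 3 7).
Repeating from the next unused element and collecting all non-trivial cycles gives (1 6 8 5 3 7)(2 4).

(1 6 8 5 3 7)(2 4)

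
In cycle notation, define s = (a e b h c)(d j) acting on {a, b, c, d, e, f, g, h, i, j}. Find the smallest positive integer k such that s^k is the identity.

The disjoint cycles have lengths 5, 2, 1, 1, 1.
Since disjoint cycles commute, ord(s) = lcm(5, 2) = 10.

10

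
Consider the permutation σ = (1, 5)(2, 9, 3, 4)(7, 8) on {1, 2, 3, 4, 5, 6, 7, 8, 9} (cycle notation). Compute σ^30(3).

2

3 lies in the 4-cycle (2, 9, 3, 4).
Powers repeat with period 4 on this cycle, and 30 mod 4 = 2, so σ^30(3) = σ^2(3).
Advancing 2 steps from 3: 3 → 4 → 2.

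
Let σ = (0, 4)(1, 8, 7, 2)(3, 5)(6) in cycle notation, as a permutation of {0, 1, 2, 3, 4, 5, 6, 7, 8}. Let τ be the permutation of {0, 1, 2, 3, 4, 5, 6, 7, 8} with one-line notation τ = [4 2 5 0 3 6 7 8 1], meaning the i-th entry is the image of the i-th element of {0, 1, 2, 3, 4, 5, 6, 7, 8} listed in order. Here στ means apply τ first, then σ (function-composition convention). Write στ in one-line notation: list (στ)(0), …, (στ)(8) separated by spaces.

(στ)(x) = σ(τ(x)). Computing each image: σ(τ(0)) = σ(4) = 0, σ(τ(1)) = σ(2) = 1, σ(τ(2)) = σ(5) = 3, σ(τ(3)) = σ(0) = 4, σ(τ(4)) = σ(3) = 5, σ(τ(5)) = σ(6) = 6, σ(τ(6)) = σ(7) = 2, σ(τ(7)) = σ(8) = 7, σ(τ(8)) = σ(1) = 8.
Hence στ = [0 1 3 4 5 6 2 7 8].

0 1 3 4 5 6 2 7 8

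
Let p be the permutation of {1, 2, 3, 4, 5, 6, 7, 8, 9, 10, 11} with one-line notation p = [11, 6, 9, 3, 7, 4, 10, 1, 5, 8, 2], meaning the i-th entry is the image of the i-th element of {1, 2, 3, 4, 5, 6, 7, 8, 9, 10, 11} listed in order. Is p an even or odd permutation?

In disjoint-cycle form the cycle lengths are 11.
A cycle is odd iff its length is even; p has 0 even-length cycles, so sgn(p) = (−1)^0 and p is even.

even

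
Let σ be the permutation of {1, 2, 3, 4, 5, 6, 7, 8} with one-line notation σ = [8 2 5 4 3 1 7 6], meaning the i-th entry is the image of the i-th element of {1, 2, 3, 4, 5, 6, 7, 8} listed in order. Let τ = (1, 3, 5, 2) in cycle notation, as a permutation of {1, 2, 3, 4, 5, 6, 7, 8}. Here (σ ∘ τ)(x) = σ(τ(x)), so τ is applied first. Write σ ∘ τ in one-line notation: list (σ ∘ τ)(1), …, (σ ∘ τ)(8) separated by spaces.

Chase each element through τ then σ: 1 → 3 → 5; 2 → 1 → 8; 3 → 5 → 3; 4 → 4 → 4; 5 → 2 → 2; 6 → 6 → 1; 7 → 7 → 7; 8 → 8 → 6.
Collecting the images, σ ∘ τ = [5 8 3 4 2 1 7 6].

5 8 3 4 2 1 7 6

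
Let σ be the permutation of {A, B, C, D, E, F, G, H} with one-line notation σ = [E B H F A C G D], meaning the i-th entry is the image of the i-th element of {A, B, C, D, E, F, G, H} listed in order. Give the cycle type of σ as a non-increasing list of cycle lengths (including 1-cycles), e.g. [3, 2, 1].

The disjoint cycles are (A, E)(B)(C, H, D, F)(G), with lengths 4, 2, 1, 1 in non-increasing order.

[4, 2, 1, 1]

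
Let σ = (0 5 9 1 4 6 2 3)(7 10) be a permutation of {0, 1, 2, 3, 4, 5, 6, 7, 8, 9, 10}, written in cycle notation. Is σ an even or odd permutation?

even

The cycle lengths are 8, 2, 1.
A cycle of length ℓ contributes ℓ−1 transpositions, so σ is a product of 7 + 1 = 8 transpositions — even.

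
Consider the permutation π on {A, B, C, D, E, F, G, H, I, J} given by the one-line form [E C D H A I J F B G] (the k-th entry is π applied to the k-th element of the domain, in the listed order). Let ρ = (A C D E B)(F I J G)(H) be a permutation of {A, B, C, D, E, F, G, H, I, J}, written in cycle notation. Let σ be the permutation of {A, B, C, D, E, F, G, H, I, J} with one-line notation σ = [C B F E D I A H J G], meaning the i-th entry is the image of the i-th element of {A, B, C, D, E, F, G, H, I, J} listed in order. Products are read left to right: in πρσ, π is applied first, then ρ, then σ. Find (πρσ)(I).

C

(πρσ)(I) = σ(ρ(π(I))). π(I) = B, then ρ(B) = A, then σ(A) = C, so the result is C.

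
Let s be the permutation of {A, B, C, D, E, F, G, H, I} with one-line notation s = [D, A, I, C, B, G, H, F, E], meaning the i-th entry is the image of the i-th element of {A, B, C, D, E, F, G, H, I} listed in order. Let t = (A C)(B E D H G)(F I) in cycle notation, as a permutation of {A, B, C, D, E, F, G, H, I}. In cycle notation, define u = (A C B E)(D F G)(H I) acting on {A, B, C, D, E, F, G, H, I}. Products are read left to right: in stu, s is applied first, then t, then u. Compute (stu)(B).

B

Apply the permutations in order: s(B) = A, then t(A) = C, then u(C) = B. So (stu)(B) = B.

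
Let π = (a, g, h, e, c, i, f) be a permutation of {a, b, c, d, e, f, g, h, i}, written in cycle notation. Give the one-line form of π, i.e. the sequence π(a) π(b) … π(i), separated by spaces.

g b i d c a h e f

Image by image: a↦g, b↦b, c↦i, d↦d, e↦c, f↦a, g↦h, h↦e, i↦f.
Listing these in domain order gives g b i d c a h e f.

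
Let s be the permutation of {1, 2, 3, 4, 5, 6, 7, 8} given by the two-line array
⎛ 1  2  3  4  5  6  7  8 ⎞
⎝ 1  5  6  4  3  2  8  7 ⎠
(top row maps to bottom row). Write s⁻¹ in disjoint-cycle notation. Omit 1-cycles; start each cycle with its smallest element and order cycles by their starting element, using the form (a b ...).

First write s in disjoint cycles: (2 5 3 6)(7 8).
The inverse reverses every cycle; in canonical form, s⁻¹ = (2 6 3 5)(7 8).

(2 6 3 5)(7 8)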